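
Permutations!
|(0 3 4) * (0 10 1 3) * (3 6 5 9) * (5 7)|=|(1 6 7 5 9 3 4 10)|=8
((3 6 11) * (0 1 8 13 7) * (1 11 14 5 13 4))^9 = (0 11 3 6 14 5 13 7)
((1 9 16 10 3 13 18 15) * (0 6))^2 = ((0 6)(1 9 16 10 3 13 18 15))^2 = (1 16 3 18)(9 10 13 15)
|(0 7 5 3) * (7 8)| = 5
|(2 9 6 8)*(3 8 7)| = |(2 9 6 7 3 8)| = 6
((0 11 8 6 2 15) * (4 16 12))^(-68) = ((0 11 8 6 2 15)(4 16 12))^(-68) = (0 2 8)(4 16 12)(6 11 15)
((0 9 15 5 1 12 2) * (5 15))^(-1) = (15)(0 2 12 1 5 9)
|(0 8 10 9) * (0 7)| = 5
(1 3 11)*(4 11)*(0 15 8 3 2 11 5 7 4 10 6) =[15, 2, 11, 10, 5, 7, 0, 4, 3, 9, 6, 1, 12, 13, 14, 8] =(0 15 8 3 10 6)(1 2 11)(4 5 7)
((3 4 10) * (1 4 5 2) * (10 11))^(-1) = (1 2 5 3 10 11 4)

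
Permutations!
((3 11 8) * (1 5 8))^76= ((1 5 8 3 11))^76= (1 5 8 3 11)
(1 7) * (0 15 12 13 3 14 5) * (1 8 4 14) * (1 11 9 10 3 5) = (0 15 12 13 5)(1 7 8 4 14)(3 11 9 10) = [15, 7, 2, 11, 14, 0, 6, 8, 4, 10, 3, 9, 13, 5, 1, 12]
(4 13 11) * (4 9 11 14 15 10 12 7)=(4 13 14 15 10 12 7)(9 11)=[0, 1, 2, 3, 13, 5, 6, 4, 8, 11, 12, 9, 7, 14, 15, 10]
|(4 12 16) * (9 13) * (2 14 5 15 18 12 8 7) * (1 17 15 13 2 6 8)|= |(1 17 15 18 12 16 4)(2 14 5 13 9)(6 8 7)|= 105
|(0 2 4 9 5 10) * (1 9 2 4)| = |(0 4 2 1 9 5 10)| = 7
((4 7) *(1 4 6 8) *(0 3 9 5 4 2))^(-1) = (0 2 1 8 6 7 4 5 9 3)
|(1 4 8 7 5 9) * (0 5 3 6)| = |(0 5 9 1 4 8 7 3 6)| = 9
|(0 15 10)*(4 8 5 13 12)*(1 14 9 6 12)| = 9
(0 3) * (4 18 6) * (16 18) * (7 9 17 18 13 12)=(0 3)(4 16 13 12 7 9 17 18 6)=[3, 1, 2, 0, 16, 5, 4, 9, 8, 17, 10, 11, 7, 12, 14, 15, 13, 18, 6]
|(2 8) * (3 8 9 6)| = 5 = |(2 9 6 3 8)|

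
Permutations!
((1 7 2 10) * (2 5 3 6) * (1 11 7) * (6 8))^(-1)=(2 6 8 3 5 7 11 10)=((2 10 11 7 5 3 8 6))^(-1)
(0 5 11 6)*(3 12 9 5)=(0 3 12 9 5 11 6)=[3, 1, 2, 12, 4, 11, 0, 7, 8, 5, 10, 6, 9]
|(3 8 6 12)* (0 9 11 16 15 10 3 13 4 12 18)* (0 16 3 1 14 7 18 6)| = |(0 9 11 3 8)(1 14 7 18 16 15 10)(4 12 13)| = 105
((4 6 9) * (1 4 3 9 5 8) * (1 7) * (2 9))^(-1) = (1 7 8 5 6 4)(2 3 9)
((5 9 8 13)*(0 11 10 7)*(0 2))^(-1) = (0 2 7 10 11)(5 13 8 9)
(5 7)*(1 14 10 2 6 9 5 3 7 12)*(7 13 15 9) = [0, 14, 6, 13, 4, 12, 7, 3, 8, 5, 2, 11, 1, 15, 10, 9] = (1 14 10 2 6 7 3 13 15 9 5 12)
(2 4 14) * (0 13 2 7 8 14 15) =[13, 1, 4, 3, 15, 5, 6, 8, 14, 9, 10, 11, 12, 2, 7, 0] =(0 13 2 4 15)(7 8 14)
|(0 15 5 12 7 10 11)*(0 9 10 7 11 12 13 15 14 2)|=12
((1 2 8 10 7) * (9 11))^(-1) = ((1 2 8 10 7)(9 11))^(-1) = (1 7 10 8 2)(9 11)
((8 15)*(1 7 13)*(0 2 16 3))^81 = (0 2 16 3)(8 15)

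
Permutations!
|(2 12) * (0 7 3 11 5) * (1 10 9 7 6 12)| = |(0 6 12 2 1 10 9 7 3 11 5)| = 11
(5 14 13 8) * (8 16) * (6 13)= (5 14 6 13 16 8)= [0, 1, 2, 3, 4, 14, 13, 7, 5, 9, 10, 11, 12, 16, 6, 15, 8]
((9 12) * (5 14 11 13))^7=((5 14 11 13)(9 12))^7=(5 13 11 14)(9 12)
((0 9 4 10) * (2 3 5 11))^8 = (11) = ((0 9 4 10)(2 3 5 11))^8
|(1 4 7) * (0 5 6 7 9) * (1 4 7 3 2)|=9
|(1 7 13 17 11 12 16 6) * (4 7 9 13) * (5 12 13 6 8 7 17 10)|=30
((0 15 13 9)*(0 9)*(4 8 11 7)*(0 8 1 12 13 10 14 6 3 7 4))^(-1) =((0 15 10 14 6 3 7)(1 12 13 8 11 4))^(-1) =(0 7 3 6 14 10 15)(1 4 11 8 13 12)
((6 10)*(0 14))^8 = ((0 14)(6 10))^8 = (14)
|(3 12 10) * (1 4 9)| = 3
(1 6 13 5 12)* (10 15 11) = [0, 6, 2, 3, 4, 12, 13, 7, 8, 9, 15, 10, 1, 5, 14, 11] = (1 6 13 5 12)(10 15 11)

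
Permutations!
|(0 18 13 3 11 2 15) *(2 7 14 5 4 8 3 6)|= |(0 18 13 6 2 15)(3 11 7 14 5 4 8)|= 42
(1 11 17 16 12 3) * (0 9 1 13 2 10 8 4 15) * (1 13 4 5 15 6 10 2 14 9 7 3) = [7, 11, 2, 4, 6, 15, 10, 3, 5, 13, 8, 17, 1, 14, 9, 0, 12, 16] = (0 7 3 4 6 10 8 5 15)(1 11 17 16 12)(9 13 14)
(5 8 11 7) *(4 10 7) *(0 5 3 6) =(0 5 8 11 4 10 7 3 6) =[5, 1, 2, 6, 10, 8, 0, 3, 11, 9, 7, 4]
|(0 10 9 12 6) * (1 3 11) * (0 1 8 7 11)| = 21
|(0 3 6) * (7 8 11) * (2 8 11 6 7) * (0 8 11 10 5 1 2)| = |(0 3 7 10 5 1 2 11)(6 8)| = 8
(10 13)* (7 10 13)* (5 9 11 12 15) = (5 9 11 12 15)(7 10) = [0, 1, 2, 3, 4, 9, 6, 10, 8, 11, 7, 12, 15, 13, 14, 5]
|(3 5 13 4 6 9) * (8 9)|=|(3 5 13 4 6 8 9)|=7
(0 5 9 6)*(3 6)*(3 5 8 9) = (0 8 9 5 3 6) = [8, 1, 2, 6, 4, 3, 0, 7, 9, 5]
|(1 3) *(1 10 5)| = |(1 3 10 5)| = 4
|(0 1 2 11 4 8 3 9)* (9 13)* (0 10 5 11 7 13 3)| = 11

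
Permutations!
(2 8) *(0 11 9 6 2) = (0 11 9 6 2 8) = [11, 1, 8, 3, 4, 5, 2, 7, 0, 6, 10, 9]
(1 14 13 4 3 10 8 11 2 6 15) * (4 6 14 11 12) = (1 11 2 14 13 6 15)(3 10 8 12 4) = [0, 11, 14, 10, 3, 5, 15, 7, 12, 9, 8, 2, 4, 6, 13, 1]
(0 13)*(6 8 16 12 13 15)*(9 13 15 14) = (0 14 9 13)(6 8 16 12 15) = [14, 1, 2, 3, 4, 5, 8, 7, 16, 13, 10, 11, 15, 0, 9, 6, 12]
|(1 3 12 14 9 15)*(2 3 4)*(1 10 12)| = 20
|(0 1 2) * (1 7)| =|(0 7 1 2)| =4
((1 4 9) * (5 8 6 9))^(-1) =(1 9 6 8 5 4)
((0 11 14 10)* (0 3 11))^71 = ((3 11 14 10))^71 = (3 10 14 11)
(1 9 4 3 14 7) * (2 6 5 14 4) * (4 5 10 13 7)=[0, 9, 6, 5, 3, 14, 10, 1, 8, 2, 13, 11, 12, 7, 4]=(1 9 2 6 10 13 7)(3 5 14 4)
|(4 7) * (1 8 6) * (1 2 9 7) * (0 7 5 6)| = 20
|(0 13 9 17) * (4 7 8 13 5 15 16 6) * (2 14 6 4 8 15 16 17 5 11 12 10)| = |(0 11 12 10 2 14 6 8 13 9 5 16 4 7 15 17)| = 16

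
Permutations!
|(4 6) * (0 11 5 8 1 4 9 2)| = 9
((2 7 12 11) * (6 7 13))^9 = (2 7)(6 11)(12 13)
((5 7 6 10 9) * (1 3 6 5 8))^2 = (1 6 9)(3 10 8)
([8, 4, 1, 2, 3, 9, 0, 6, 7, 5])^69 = (0 8 7 6)(1 4 3 2)(5 9)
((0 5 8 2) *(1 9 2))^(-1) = (0 2 9 1 8 5)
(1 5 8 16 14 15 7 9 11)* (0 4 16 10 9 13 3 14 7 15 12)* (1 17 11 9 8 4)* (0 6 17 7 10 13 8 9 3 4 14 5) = (0 1)(3 5 14 12 6 17 11 7 8 13 4 16 10 9) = [1, 0, 2, 5, 16, 14, 17, 8, 13, 3, 9, 7, 6, 4, 12, 15, 10, 11]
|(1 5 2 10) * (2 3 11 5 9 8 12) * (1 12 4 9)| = 3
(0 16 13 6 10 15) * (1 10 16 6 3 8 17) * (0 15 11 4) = (0 6 16 13 3 8 17 1 10 11 4) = [6, 10, 2, 8, 0, 5, 16, 7, 17, 9, 11, 4, 12, 3, 14, 15, 13, 1]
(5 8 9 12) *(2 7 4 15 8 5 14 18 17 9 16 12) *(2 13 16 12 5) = (2 7 4 15 8 12 14 18 17 9 13 16 5) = [0, 1, 7, 3, 15, 2, 6, 4, 12, 13, 10, 11, 14, 16, 18, 8, 5, 9, 17]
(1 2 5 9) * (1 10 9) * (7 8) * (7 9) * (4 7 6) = (1 2 5)(4 7 8 9 10 6) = [0, 2, 5, 3, 7, 1, 4, 8, 9, 10, 6]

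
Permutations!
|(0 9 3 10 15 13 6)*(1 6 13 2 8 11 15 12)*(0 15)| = 11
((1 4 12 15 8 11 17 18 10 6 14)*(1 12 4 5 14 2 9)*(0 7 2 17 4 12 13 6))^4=((0 7 2 9 1 5 14 13 6 17 18 10)(4 12 15 8 11))^4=(0 1 6)(2 14 18)(4 11 8 15 12)(5 17 7)(9 13 10)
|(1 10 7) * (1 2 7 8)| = 6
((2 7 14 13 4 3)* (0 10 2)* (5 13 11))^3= ((0 10 2 7 14 11 5 13 4 3))^3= (0 7 5 3 2 11 4 10 14 13)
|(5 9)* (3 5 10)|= 4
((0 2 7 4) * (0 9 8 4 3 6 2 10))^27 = (0 10)(2 6 3 7)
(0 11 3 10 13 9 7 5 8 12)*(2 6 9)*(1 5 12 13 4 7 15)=(0 11 3 10 4 7 12)(1 5 8 13 2 6 9 15)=[11, 5, 6, 10, 7, 8, 9, 12, 13, 15, 4, 3, 0, 2, 14, 1]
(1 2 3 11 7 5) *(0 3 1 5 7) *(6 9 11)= (0 3 6 9 11)(1 2)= [3, 2, 1, 6, 4, 5, 9, 7, 8, 11, 10, 0]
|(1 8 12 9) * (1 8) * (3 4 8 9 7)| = 5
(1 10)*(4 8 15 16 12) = (1 10)(4 8 15 16 12) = [0, 10, 2, 3, 8, 5, 6, 7, 15, 9, 1, 11, 4, 13, 14, 16, 12]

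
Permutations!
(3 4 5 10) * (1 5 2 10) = [0, 5, 10, 4, 2, 1, 6, 7, 8, 9, 3] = (1 5)(2 10 3 4)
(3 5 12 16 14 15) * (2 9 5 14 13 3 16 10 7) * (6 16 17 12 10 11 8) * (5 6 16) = (2 9 6 5 10 7)(3 14 15 17 12 11 8 16 13) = [0, 1, 9, 14, 4, 10, 5, 2, 16, 6, 7, 8, 11, 3, 15, 17, 13, 12]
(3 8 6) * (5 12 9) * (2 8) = (2 8 6 3)(5 12 9) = [0, 1, 8, 2, 4, 12, 3, 7, 6, 5, 10, 11, 9]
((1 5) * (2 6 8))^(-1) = (1 5)(2 8 6)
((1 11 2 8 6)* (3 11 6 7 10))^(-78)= (11)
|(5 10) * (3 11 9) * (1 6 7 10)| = 15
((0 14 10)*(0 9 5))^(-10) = ((0 14 10 9 5))^(-10) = (14)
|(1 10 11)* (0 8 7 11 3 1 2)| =15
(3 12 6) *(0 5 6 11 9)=(0 5 6 3 12 11 9)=[5, 1, 2, 12, 4, 6, 3, 7, 8, 0, 10, 9, 11]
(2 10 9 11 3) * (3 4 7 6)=(2 10 9 11 4 7 6 3)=[0, 1, 10, 2, 7, 5, 3, 6, 8, 11, 9, 4]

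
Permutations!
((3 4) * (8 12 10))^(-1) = (3 4)(8 10 12)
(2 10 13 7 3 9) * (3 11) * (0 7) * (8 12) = (0 7 11 3 9 2 10 13)(8 12) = [7, 1, 10, 9, 4, 5, 6, 11, 12, 2, 13, 3, 8, 0]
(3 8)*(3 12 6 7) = (3 8 12 6 7) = [0, 1, 2, 8, 4, 5, 7, 3, 12, 9, 10, 11, 6]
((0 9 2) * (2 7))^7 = (0 2 7 9)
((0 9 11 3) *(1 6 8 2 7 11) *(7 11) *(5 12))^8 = ((0 9 1 6 8 2 11 3)(5 12))^8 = (12)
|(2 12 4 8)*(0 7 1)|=12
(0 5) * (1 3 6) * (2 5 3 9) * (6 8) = (0 3 8 6 1 9 2 5) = [3, 9, 5, 8, 4, 0, 1, 7, 6, 2]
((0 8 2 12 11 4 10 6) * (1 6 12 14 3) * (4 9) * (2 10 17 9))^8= (0 1 14 11 10)(2 12 8 6 3)(4 9 17)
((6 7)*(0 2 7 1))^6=((0 2 7 6 1))^6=(0 2 7 6 1)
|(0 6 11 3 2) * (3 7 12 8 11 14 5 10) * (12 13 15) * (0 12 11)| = 36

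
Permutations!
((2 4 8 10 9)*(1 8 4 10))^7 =(1 8)(2 10 9)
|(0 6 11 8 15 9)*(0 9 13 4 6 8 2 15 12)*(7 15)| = 21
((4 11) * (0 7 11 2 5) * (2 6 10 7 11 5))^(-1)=(0 5 7 10 6 4 11)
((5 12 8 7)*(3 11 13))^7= ((3 11 13)(5 12 8 7))^7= (3 11 13)(5 7 8 12)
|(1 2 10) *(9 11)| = 6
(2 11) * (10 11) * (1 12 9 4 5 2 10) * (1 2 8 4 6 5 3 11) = (1 12 9 6 5 8 4 3 11 10) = [0, 12, 2, 11, 3, 8, 5, 7, 4, 6, 1, 10, 9]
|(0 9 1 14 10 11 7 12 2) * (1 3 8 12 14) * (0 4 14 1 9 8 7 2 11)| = |(0 8 12 11 2 4 14 10)(1 9 3 7)| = 8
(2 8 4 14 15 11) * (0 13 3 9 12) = (0 13 3 9 12)(2 8 4 14 15 11) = [13, 1, 8, 9, 14, 5, 6, 7, 4, 12, 10, 2, 0, 3, 15, 11]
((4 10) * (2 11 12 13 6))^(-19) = (2 11 12 13 6)(4 10)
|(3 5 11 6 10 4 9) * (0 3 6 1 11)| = 12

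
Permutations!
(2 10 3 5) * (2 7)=(2 10 3 5 7)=[0, 1, 10, 5, 4, 7, 6, 2, 8, 9, 3]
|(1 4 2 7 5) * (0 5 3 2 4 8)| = |(0 5 1 8)(2 7 3)| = 12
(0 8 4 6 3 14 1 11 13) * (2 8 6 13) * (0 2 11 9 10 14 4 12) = [6, 9, 8, 4, 13, 5, 3, 7, 12, 10, 14, 11, 0, 2, 1] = (0 6 3 4 13 2 8 12)(1 9 10 14)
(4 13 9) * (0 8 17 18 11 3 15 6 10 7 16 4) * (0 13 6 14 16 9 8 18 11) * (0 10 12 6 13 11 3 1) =(0 18 10 7 9 11 1)(3 15 14 16 4 13 8 17)(6 12) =[18, 0, 2, 15, 13, 5, 12, 9, 17, 11, 7, 1, 6, 8, 16, 14, 4, 3, 10]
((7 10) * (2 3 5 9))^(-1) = (2 9 5 3)(7 10)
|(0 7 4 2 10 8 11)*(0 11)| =6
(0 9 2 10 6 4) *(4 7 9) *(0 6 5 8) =(0 4 6 7 9 2 10 5 8) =[4, 1, 10, 3, 6, 8, 7, 9, 0, 2, 5]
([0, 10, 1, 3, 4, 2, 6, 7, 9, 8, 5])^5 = (1 10 5 2)(8 9)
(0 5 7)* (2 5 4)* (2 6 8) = (0 4 6 8 2 5 7) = [4, 1, 5, 3, 6, 7, 8, 0, 2]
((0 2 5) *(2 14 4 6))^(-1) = ((0 14 4 6 2 5))^(-1) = (0 5 2 6 4 14)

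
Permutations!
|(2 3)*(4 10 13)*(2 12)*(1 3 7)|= |(1 3 12 2 7)(4 10 13)|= 15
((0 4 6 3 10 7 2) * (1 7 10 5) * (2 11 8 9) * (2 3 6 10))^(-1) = ((0 4 10 2)(1 7 11 8 9 3 5))^(-1) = (0 2 10 4)(1 5 3 9 8 11 7)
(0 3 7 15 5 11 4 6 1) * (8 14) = (0 3 7 15 5 11 4 6 1)(8 14) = [3, 0, 2, 7, 6, 11, 1, 15, 14, 9, 10, 4, 12, 13, 8, 5]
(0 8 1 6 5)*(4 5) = (0 8 1 6 4 5) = [8, 6, 2, 3, 5, 0, 4, 7, 1]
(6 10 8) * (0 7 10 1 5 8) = (0 7 10)(1 5 8 6) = [7, 5, 2, 3, 4, 8, 1, 10, 6, 9, 0]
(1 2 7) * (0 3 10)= (0 3 10)(1 2 7)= [3, 2, 7, 10, 4, 5, 6, 1, 8, 9, 0]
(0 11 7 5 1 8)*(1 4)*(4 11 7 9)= [7, 8, 2, 3, 1, 11, 6, 5, 0, 4, 10, 9]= (0 7 5 11 9 4 1 8)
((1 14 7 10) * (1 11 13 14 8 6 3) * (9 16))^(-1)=(1 3 6 8)(7 14 13 11 10)(9 16)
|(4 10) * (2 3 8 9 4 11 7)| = |(2 3 8 9 4 10 11 7)| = 8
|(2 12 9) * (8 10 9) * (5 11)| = 10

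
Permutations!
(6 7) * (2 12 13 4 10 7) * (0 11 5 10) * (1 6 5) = [11, 6, 12, 3, 0, 10, 2, 5, 8, 9, 7, 1, 13, 4] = (0 11 1 6 2 12 13 4)(5 10 7)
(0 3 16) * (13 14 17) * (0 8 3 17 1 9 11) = [17, 9, 2, 16, 4, 5, 6, 7, 3, 11, 10, 0, 12, 14, 1, 15, 8, 13] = (0 17 13 14 1 9 11)(3 16 8)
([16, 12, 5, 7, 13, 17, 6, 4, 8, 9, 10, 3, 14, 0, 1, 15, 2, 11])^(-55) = [11, 14, 7, 16, 5, 4, 6, 2, 8, 9, 10, 0, 1, 17, 12, 15, 3, 13]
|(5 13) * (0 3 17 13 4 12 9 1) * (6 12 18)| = 11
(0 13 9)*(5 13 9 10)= (0 9)(5 13 10)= [9, 1, 2, 3, 4, 13, 6, 7, 8, 0, 5, 11, 12, 10]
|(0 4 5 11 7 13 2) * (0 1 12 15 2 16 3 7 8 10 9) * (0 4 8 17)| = |(0 8 10 9 4 5 11 17)(1 12 15 2)(3 7 13 16)| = 8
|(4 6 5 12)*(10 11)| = 4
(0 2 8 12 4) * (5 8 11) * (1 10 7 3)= (0 2 11 5 8 12 4)(1 10 7 3)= [2, 10, 11, 1, 0, 8, 6, 3, 12, 9, 7, 5, 4]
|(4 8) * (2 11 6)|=|(2 11 6)(4 8)|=6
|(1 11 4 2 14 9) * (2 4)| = 5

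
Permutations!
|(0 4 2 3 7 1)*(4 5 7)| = 12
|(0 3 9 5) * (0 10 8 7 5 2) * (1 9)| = |(0 3 1 9 2)(5 10 8 7)| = 20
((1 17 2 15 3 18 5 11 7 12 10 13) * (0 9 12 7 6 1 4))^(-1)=((0 9 12 10 13 4)(1 17 2 15 3 18 5 11 6))^(-1)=(0 4 13 10 12 9)(1 6 11 5 18 3 15 2 17)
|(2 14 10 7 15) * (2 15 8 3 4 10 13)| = 15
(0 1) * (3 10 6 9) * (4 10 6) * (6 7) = (0 1)(3 7 6 9)(4 10) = [1, 0, 2, 7, 10, 5, 9, 6, 8, 3, 4]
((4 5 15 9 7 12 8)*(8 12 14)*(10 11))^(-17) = (4 7 5 14 15 8 9)(10 11)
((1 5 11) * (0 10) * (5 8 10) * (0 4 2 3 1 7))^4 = (11)(1 2 10)(3 4 8)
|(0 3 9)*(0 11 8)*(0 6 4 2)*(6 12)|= |(0 3 9 11 8 12 6 4 2)|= 9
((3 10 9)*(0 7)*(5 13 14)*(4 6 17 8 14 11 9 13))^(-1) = ((0 7)(3 10 13 11 9)(4 6 17 8 14 5))^(-1) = (0 7)(3 9 11 13 10)(4 5 14 8 17 6)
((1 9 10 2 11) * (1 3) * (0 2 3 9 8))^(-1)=(0 8 1 3 10 9 11 2)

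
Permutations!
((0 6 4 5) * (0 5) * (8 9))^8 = ((0 6 4)(8 9))^8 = (9)(0 4 6)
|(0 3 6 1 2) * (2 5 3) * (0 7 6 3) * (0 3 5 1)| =|(0 2 7 6)(3 5)| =4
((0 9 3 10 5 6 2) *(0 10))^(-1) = (0 3 9)(2 6 5 10)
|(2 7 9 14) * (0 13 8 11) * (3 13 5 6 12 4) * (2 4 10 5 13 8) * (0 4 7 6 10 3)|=|(0 13 2 6 12 3 8 11 4)(5 10)(7 9 14)|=18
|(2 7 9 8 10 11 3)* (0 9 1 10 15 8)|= |(0 9)(1 10 11 3 2 7)(8 15)|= 6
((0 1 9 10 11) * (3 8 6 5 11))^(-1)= (0 11 5 6 8 3 10 9 1)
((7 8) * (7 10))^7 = (7 8 10)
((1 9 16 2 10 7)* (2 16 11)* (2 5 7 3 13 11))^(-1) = ((16)(1 9 2 10 3 13 11 5 7))^(-1) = (16)(1 7 5 11 13 3 10 2 9)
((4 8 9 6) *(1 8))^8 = ((1 8 9 6 4))^8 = (1 6 8 4 9)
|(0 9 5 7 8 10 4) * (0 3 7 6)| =20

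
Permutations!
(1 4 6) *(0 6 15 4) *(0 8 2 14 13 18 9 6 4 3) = (0 4 15 3)(1 8 2 14 13 18 9 6) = [4, 8, 14, 0, 15, 5, 1, 7, 2, 6, 10, 11, 12, 18, 13, 3, 16, 17, 9]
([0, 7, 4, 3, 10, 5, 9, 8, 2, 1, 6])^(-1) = [0, 9, 8, 3, 2, 5, 10, 1, 7, 6, 4]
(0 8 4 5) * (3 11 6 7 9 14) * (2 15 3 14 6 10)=(0 8 4 5)(2 15 3 11 10)(6 7 9)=[8, 1, 15, 11, 5, 0, 7, 9, 4, 6, 2, 10, 12, 13, 14, 3]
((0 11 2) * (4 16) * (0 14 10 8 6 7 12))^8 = (16)(0 12 7 6 8 10 14 2 11)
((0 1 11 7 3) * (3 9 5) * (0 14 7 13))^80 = ((0 1 11 13)(3 14 7 9 5))^80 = (14)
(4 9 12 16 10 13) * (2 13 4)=(2 13)(4 9 12 16 10)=[0, 1, 13, 3, 9, 5, 6, 7, 8, 12, 4, 11, 16, 2, 14, 15, 10]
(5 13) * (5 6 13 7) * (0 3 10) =(0 3 10)(5 7)(6 13) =[3, 1, 2, 10, 4, 7, 13, 5, 8, 9, 0, 11, 12, 6]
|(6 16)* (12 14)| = |(6 16)(12 14)| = 2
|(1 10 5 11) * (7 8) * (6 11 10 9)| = |(1 9 6 11)(5 10)(7 8)| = 4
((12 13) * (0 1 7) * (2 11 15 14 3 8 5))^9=((0 1 7)(2 11 15 14 3 8 5)(12 13))^9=(2 15 3 5 11 14 8)(12 13)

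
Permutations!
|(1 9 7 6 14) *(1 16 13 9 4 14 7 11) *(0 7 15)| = 28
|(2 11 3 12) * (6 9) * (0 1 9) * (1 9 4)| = 12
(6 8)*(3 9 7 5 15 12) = [0, 1, 2, 9, 4, 15, 8, 5, 6, 7, 10, 11, 3, 13, 14, 12] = (3 9 7 5 15 12)(6 8)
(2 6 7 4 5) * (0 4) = (0 4 5 2 6 7) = [4, 1, 6, 3, 5, 2, 7, 0]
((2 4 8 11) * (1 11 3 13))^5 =(1 3 4 11 13 8 2)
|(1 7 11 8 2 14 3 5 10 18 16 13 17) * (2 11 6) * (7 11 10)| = 24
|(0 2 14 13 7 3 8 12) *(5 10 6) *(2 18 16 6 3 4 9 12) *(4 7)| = |(0 18 16 6 5 10 3 8 2 14 13 4 9 12)| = 14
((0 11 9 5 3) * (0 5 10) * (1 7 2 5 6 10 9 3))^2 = ((0 11 3 6 10)(1 7 2 5))^2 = (0 3 10 11 6)(1 2)(5 7)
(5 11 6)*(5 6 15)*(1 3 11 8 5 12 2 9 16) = (1 3 11 15 12 2 9 16)(5 8) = [0, 3, 9, 11, 4, 8, 6, 7, 5, 16, 10, 15, 2, 13, 14, 12, 1]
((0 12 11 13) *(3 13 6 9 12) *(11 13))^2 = (0 11 9 13 3 6 12) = ((0 3 11 6 9 12 13))^2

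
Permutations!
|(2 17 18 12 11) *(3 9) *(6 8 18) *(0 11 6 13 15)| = 12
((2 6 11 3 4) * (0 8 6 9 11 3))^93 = (0 2 6 11 4 8 9 3)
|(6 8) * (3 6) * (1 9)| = 6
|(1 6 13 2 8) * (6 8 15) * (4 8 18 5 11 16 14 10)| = 36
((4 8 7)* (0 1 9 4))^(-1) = (0 7 8 4 9 1)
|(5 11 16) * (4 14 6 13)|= |(4 14 6 13)(5 11 16)|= 12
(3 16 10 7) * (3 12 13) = [0, 1, 2, 16, 4, 5, 6, 12, 8, 9, 7, 11, 13, 3, 14, 15, 10] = (3 16 10 7 12 13)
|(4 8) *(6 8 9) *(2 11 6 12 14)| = 8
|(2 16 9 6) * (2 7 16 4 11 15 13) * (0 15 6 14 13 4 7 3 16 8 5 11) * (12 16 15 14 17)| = |(0 14 13 2 7 8 5 11 6 3 15 4)(9 17 12 16)| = 12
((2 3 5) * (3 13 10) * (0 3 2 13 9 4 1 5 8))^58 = (0 3 8)(1 13 2 4 5 10 9)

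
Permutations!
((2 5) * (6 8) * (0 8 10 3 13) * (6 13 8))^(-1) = ((0 6 10 3 8 13)(2 5))^(-1) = (0 13 8 3 10 6)(2 5)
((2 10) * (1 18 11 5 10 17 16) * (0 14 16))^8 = (0 2 5 18 16)(1 14 17 10 11)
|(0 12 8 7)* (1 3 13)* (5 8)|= |(0 12 5 8 7)(1 3 13)|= 15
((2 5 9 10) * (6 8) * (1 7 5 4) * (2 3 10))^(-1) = (1 4 2 9 5 7)(3 10)(6 8)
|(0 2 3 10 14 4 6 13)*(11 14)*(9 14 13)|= 12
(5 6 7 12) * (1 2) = (1 2)(5 6 7 12) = [0, 2, 1, 3, 4, 6, 7, 12, 8, 9, 10, 11, 5]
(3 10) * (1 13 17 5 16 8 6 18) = [0, 13, 2, 10, 4, 16, 18, 7, 6, 9, 3, 11, 12, 17, 14, 15, 8, 5, 1] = (1 13 17 5 16 8 6 18)(3 10)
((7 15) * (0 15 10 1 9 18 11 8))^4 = ((0 15 7 10 1 9 18 11 8))^4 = (0 1 8 10 11 7 18 15 9)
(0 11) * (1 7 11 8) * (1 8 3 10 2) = (0 3 10 2 1 7 11) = [3, 7, 1, 10, 4, 5, 6, 11, 8, 9, 2, 0]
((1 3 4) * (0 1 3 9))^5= ((0 1 9)(3 4))^5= (0 9 1)(3 4)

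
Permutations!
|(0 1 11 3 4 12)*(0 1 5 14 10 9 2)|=|(0 5 14 10 9 2)(1 11 3 4 12)|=30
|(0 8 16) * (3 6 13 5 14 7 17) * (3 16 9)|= |(0 8 9 3 6 13 5 14 7 17 16)|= 11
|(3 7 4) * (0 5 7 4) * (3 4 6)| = |(0 5 7)(3 6)| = 6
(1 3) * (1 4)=(1 3 4)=[0, 3, 2, 4, 1]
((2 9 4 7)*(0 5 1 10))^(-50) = ((0 5 1 10)(2 9 4 7))^(-50) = (0 1)(2 4)(5 10)(7 9)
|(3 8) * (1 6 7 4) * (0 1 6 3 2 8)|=|(0 1 3)(2 8)(4 6 7)|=6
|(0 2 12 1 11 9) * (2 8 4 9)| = 4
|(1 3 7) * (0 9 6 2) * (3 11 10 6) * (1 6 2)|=|(0 9 3 7 6 1 11 10 2)|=9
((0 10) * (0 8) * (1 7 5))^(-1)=(0 8 10)(1 5 7)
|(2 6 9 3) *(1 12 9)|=|(1 12 9 3 2 6)|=6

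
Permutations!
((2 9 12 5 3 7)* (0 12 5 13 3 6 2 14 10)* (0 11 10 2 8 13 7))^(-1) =((0 12 7 14 2 9 5 6 8 13 3)(10 11))^(-1) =(0 3 13 8 6 5 9 2 14 7 12)(10 11)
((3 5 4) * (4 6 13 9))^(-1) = ((3 5 6 13 9 4))^(-1) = (3 4 9 13 6 5)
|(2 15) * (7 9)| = 2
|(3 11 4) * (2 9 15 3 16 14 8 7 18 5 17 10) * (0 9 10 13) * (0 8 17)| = |(0 9 15 3 11 4 16 14 17 13 8 7 18 5)(2 10)| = 14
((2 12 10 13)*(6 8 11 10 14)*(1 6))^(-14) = ((1 6 8 11 10 13 2 12 14))^(-14) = (1 10 14 11 12 8 2 6 13)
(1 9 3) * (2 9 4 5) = [0, 4, 9, 1, 5, 2, 6, 7, 8, 3] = (1 4 5 2 9 3)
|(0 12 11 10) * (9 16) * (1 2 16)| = 4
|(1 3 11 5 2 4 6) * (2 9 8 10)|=|(1 3 11 5 9 8 10 2 4 6)|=10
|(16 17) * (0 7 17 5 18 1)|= |(0 7 17 16 5 18 1)|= 7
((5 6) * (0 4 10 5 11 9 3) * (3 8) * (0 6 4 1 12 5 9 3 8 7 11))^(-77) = (12)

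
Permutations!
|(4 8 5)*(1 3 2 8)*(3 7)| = |(1 7 3 2 8 5 4)| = 7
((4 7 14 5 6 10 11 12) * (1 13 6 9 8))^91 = ((1 13 6 10 11 12 4 7 14 5 9 8))^91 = (1 7 6 5 11 8 4 13 14 10 9 12)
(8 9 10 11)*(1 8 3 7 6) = (1 8 9 10 11 3 7 6) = [0, 8, 2, 7, 4, 5, 1, 6, 9, 10, 11, 3]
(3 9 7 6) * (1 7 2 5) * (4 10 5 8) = (1 7 6 3 9 2 8 4 10 5) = [0, 7, 8, 9, 10, 1, 3, 6, 4, 2, 5]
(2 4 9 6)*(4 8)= (2 8 4 9 6)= [0, 1, 8, 3, 9, 5, 2, 7, 4, 6]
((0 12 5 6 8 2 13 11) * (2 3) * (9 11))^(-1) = ((0 12 5 6 8 3 2 13 9 11))^(-1) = (0 11 9 13 2 3 8 6 5 12)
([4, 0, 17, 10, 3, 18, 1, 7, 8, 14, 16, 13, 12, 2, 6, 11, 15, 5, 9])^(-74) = (0 11 9 3 2 6 16 5)(1 15 18 4 13 14 10 17)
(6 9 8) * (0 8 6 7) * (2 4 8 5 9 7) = (0 5 9 6 7)(2 4 8) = [5, 1, 4, 3, 8, 9, 7, 0, 2, 6]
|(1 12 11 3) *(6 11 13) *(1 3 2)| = 6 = |(1 12 13 6 11 2)|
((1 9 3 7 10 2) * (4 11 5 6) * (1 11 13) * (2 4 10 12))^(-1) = ((1 9 3 7 12 2 11 5 6 10 4 13))^(-1) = (1 13 4 10 6 5 11 2 12 7 3 9)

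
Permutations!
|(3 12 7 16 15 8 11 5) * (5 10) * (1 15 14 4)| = 12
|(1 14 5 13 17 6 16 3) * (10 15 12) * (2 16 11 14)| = 12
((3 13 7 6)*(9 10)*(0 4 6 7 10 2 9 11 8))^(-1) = (0 8 11 10 13 3 6 4)(2 9)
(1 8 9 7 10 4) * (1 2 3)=(1 8 9 7 10 4 2 3)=[0, 8, 3, 1, 2, 5, 6, 10, 9, 7, 4]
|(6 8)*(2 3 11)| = |(2 3 11)(6 8)| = 6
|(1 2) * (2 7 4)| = |(1 7 4 2)| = 4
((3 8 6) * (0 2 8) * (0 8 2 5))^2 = ((0 5)(3 8 6))^2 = (3 6 8)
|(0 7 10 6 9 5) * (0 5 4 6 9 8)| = |(0 7 10 9 4 6 8)| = 7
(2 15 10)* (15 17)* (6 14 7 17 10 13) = (2 10)(6 14 7 17 15 13) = [0, 1, 10, 3, 4, 5, 14, 17, 8, 9, 2, 11, 12, 6, 7, 13, 16, 15]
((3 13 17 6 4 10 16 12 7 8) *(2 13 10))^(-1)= (2 4 6 17 13)(3 8 7 12 16 10)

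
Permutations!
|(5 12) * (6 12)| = 3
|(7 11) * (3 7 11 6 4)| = 4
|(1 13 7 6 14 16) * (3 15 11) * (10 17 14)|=24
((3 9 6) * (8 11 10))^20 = ((3 9 6)(8 11 10))^20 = (3 6 9)(8 10 11)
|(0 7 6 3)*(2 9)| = 4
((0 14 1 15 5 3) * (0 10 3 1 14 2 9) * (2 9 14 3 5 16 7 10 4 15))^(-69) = ((0 9)(1 2 14 3 4 15 16 7 10 5))^(-69) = (0 9)(1 2 14 3 4 15 16 7 10 5)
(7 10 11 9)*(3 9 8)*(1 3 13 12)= (1 3 9 7 10 11 8 13 12)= [0, 3, 2, 9, 4, 5, 6, 10, 13, 7, 11, 8, 1, 12]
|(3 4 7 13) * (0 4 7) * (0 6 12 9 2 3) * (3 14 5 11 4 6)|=12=|(0 6 12 9 2 14 5 11 4 3 7 13)|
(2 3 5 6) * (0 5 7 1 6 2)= (0 5 2 3 7 1 6)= [5, 6, 3, 7, 4, 2, 0, 1]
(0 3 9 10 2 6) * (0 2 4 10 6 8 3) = (2 8 3 9 6)(4 10) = [0, 1, 8, 9, 10, 5, 2, 7, 3, 6, 4]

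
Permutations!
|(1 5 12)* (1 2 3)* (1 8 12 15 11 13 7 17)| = |(1 5 15 11 13 7 17)(2 3 8 12)| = 28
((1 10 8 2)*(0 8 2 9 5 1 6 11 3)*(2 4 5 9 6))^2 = (0 6 3 8 11)(1 4)(5 10)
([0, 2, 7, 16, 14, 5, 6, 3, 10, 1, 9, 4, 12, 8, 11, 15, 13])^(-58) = [0, 13, 8, 9, 11, 5, 6, 10, 7, 16, 3, 14, 12, 2, 4, 15, 1]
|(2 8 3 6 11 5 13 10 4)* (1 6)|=|(1 6 11 5 13 10 4 2 8 3)|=10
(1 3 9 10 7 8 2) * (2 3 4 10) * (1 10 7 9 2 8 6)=(1 4 7 6)(2 10 9 8 3)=[0, 4, 10, 2, 7, 5, 1, 6, 3, 8, 9]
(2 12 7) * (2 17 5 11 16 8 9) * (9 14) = (2 12 7 17 5 11 16 8 14 9) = [0, 1, 12, 3, 4, 11, 6, 17, 14, 2, 10, 16, 7, 13, 9, 15, 8, 5]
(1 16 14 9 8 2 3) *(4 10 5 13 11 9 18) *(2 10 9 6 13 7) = [0, 16, 3, 1, 9, 7, 13, 2, 10, 8, 5, 6, 12, 11, 18, 15, 14, 17, 4] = (1 16 14 18 4 9 8 10 5 7 2 3)(6 13 11)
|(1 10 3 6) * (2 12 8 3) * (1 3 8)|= 4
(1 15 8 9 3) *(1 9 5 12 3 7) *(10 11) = (1 15 8 5 12 3 9 7)(10 11) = [0, 15, 2, 9, 4, 12, 6, 1, 5, 7, 11, 10, 3, 13, 14, 8]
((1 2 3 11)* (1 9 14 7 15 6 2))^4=(2 14)(3 7)(6 9)(11 15)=((2 3 11 9 14 7 15 6))^4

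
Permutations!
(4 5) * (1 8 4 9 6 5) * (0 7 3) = [7, 8, 2, 0, 1, 9, 5, 3, 4, 6] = (0 7 3)(1 8 4)(5 9 6)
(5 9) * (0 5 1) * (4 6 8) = [5, 0, 2, 3, 6, 9, 8, 7, 4, 1] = (0 5 9 1)(4 6 8)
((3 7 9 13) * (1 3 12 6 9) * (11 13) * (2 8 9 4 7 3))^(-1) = (1 7 4 6 12 13 11 9 8 2)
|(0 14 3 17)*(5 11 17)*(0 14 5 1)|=|(0 5 11 17 14 3 1)|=7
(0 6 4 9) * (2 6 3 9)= (0 3 9)(2 6 4)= [3, 1, 6, 9, 2, 5, 4, 7, 8, 0]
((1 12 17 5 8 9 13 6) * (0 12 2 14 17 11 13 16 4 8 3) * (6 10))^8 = (0 14 10)(1 11 5)(2 13 3)(6 12 17)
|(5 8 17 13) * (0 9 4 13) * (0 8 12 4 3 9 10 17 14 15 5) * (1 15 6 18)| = 26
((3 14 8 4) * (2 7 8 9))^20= ((2 7 8 4 3 14 9))^20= (2 9 14 3 4 8 7)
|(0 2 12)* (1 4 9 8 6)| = |(0 2 12)(1 4 9 8 6)| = 15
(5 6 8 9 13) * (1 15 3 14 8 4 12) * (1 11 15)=(3 14 8 9 13 5 6 4 12 11 15)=[0, 1, 2, 14, 12, 6, 4, 7, 9, 13, 10, 15, 11, 5, 8, 3]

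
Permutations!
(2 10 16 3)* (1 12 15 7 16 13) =(1 12 15 7 16 3 2 10 13) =[0, 12, 10, 2, 4, 5, 6, 16, 8, 9, 13, 11, 15, 1, 14, 7, 3]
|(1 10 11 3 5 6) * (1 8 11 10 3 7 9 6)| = |(1 3 5)(6 8 11 7 9)| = 15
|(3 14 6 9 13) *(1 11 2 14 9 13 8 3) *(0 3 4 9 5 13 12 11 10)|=|(0 3 5 13 1 10)(2 14 6 12 11)(4 9 8)|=30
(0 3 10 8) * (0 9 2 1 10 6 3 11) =[11, 10, 1, 6, 4, 5, 3, 7, 9, 2, 8, 0] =(0 11)(1 10 8 9 2)(3 6)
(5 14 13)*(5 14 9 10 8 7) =[0, 1, 2, 3, 4, 9, 6, 5, 7, 10, 8, 11, 12, 14, 13] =(5 9 10 8 7)(13 14)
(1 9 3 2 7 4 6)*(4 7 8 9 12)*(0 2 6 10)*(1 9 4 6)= [2, 12, 8, 1, 10, 5, 9, 7, 4, 3, 0, 11, 6]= (0 2 8 4 10)(1 12 6 9 3)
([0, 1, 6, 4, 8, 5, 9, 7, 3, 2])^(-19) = [0, 1, 9, 8, 3, 5, 2, 7, 4, 6]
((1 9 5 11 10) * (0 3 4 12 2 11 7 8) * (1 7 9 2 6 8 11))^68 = (0 4 6)(3 12 8)(7 10 11)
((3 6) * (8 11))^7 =((3 6)(8 11))^7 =(3 6)(8 11)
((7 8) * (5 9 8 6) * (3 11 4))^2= ((3 11 4)(5 9 8 7 6))^2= (3 4 11)(5 8 6 9 7)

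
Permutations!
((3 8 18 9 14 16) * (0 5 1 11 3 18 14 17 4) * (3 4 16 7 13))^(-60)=(18)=((0 5 1 11 4)(3 8 14 7 13)(9 17 16 18))^(-60)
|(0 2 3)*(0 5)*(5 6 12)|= 6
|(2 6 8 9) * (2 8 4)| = |(2 6 4)(8 9)| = 6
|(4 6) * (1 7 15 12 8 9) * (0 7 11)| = |(0 7 15 12 8 9 1 11)(4 6)| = 8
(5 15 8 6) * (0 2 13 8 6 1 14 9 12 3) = (0 2 13 8 1 14 9 12 3)(5 15 6) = [2, 14, 13, 0, 4, 15, 5, 7, 1, 12, 10, 11, 3, 8, 9, 6]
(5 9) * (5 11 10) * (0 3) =[3, 1, 2, 0, 4, 9, 6, 7, 8, 11, 5, 10] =(0 3)(5 9 11 10)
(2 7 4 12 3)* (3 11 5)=[0, 1, 7, 2, 12, 3, 6, 4, 8, 9, 10, 5, 11]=(2 7 4 12 11 5 3)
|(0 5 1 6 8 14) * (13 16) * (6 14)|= 4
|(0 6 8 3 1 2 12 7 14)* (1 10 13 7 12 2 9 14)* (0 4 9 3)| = 15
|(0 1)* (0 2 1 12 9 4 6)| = 10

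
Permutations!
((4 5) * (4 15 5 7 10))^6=((4 7 10)(5 15))^6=(15)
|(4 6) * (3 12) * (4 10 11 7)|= |(3 12)(4 6 10 11 7)|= 10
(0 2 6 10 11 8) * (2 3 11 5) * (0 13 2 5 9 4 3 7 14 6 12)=(0 7 14 6 10 9 4 3 11 8 13 2 12)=[7, 1, 12, 11, 3, 5, 10, 14, 13, 4, 9, 8, 0, 2, 6]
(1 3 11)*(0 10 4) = [10, 3, 2, 11, 0, 5, 6, 7, 8, 9, 4, 1] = (0 10 4)(1 3 11)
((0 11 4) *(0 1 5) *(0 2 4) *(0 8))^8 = (0 8 11)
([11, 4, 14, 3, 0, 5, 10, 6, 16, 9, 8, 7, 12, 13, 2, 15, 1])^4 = [10, 7, 2, 3, 6, 5, 1, 16, 0, 9, 4, 8, 12, 13, 14, 15, 11]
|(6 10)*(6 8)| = 3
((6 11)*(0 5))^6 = (11)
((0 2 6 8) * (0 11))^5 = ((0 2 6 8 11))^5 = (11)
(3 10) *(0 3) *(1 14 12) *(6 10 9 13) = (0 3 9 13 6 10)(1 14 12) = [3, 14, 2, 9, 4, 5, 10, 7, 8, 13, 0, 11, 1, 6, 12]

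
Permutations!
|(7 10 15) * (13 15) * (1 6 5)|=12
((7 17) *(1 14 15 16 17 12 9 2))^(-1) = (1 2 9 12 7 17 16 15 14)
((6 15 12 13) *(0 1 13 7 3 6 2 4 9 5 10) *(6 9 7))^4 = ((0 1 13 2 4 7 3 9 5 10)(6 15 12))^4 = (0 4 5 13 3)(1 7 10 2 9)(6 15 12)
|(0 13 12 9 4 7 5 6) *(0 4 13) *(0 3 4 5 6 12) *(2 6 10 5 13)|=11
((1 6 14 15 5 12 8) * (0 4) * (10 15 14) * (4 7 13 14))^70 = (15)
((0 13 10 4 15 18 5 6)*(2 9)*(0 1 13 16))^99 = (0 16)(1 4 5 13 15 6 10 18)(2 9)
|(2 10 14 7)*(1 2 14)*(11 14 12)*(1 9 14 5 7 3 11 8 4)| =|(1 2 10 9 14 3 11 5 7 12 8 4)| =12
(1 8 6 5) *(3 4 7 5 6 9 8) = [0, 3, 2, 4, 7, 1, 6, 5, 9, 8] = (1 3 4 7 5)(8 9)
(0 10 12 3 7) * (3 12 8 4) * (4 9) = [10, 1, 2, 7, 3, 5, 6, 0, 9, 4, 8, 11, 12] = (12)(0 10 8 9 4 3 7)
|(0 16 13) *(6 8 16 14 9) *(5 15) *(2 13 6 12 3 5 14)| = |(0 2 13)(3 5 15 14 9 12)(6 8 16)| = 6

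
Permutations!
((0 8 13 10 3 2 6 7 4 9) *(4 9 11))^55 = (0 8 13 10 3 2 6 7 9)(4 11)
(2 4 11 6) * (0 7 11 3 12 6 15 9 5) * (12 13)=[7, 1, 4, 13, 3, 0, 2, 11, 8, 5, 10, 15, 6, 12, 14, 9]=(0 7 11 15 9 5)(2 4 3 13 12 6)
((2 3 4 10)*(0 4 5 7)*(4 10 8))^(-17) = ((0 10 2 3 5 7)(4 8))^(-17) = (0 10 2 3 5 7)(4 8)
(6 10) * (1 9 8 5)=(1 9 8 5)(6 10)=[0, 9, 2, 3, 4, 1, 10, 7, 5, 8, 6]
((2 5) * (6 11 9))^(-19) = ((2 5)(6 11 9))^(-19) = (2 5)(6 9 11)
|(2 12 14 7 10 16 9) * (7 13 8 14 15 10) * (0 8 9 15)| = |(0 8 14 13 9 2 12)(10 16 15)| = 21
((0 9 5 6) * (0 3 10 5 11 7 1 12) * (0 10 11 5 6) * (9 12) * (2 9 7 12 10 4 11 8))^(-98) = ((0 10 6 3 8 2 9 5)(1 7)(4 11 12))^(-98) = (0 9 8 6)(2 3 10 5)(4 11 12)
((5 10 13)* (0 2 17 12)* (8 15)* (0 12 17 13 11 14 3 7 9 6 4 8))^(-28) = (17) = ((17)(0 2 13 5 10 11 14 3 7 9 6 4 8 15))^(-28)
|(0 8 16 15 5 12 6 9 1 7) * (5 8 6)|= |(0 6 9 1 7)(5 12)(8 16 15)|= 30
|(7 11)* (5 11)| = |(5 11 7)| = 3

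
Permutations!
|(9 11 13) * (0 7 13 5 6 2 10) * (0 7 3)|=|(0 3)(2 10 7 13 9 11 5 6)|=8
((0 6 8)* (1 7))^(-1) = ((0 6 8)(1 7))^(-1) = (0 8 6)(1 7)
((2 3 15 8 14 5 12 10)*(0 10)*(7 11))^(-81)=((0 10 2 3 15 8 14 5 12)(7 11))^(-81)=(15)(7 11)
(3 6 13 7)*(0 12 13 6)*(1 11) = [12, 11, 2, 0, 4, 5, 6, 3, 8, 9, 10, 1, 13, 7] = (0 12 13 7 3)(1 11)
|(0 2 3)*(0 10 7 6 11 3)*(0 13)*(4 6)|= |(0 2 13)(3 10 7 4 6 11)|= 6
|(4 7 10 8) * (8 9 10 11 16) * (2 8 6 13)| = 8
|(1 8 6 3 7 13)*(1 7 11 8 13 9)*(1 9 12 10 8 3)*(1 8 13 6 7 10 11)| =14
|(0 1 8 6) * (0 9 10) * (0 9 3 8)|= 6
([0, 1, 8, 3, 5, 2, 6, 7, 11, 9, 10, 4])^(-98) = [0, 1, 11, 3, 2, 8, 6, 7, 4, 9, 10, 5]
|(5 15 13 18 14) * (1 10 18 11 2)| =|(1 10 18 14 5 15 13 11 2)| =9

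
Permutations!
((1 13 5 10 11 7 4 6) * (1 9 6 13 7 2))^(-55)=((1 7 4 13 5 10 11 2)(6 9))^(-55)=(1 7 4 13 5 10 11 2)(6 9)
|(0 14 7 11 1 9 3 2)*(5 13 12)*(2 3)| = 21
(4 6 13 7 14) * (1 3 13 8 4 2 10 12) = [0, 3, 10, 13, 6, 5, 8, 14, 4, 9, 12, 11, 1, 7, 2] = (1 3 13 7 14 2 10 12)(4 6 8)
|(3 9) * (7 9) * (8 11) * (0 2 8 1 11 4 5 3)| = 8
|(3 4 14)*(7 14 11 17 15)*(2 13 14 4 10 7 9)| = 11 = |(2 13 14 3 10 7 4 11 17 15 9)|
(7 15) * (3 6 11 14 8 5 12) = (3 6 11 14 8 5 12)(7 15) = [0, 1, 2, 6, 4, 12, 11, 15, 5, 9, 10, 14, 3, 13, 8, 7]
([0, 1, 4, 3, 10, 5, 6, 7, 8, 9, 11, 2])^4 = (11)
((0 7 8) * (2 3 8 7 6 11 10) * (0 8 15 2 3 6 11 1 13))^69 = ((0 11 10 3 15 2 6 1 13))^69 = (0 6 3)(1 15 11)(2 10 13)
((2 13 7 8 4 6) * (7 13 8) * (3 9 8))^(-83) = (13)(2 3 9 8 4 6)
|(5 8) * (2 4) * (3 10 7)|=|(2 4)(3 10 7)(5 8)|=6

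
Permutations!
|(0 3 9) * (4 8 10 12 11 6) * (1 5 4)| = |(0 3 9)(1 5 4 8 10 12 11 6)| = 24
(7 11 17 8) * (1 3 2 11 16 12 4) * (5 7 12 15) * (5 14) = (1 3 2 11 17 8 12 4)(5 7 16 15 14) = [0, 3, 11, 2, 1, 7, 6, 16, 12, 9, 10, 17, 4, 13, 5, 14, 15, 8]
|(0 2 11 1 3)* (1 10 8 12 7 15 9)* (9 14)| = 12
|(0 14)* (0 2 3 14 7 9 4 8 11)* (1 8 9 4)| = 21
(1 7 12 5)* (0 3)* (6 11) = (0 3)(1 7 12 5)(6 11) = [3, 7, 2, 0, 4, 1, 11, 12, 8, 9, 10, 6, 5]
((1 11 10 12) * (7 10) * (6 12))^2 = (1 7 6)(10 12 11)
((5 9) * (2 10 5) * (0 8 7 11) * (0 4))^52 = (0 7 4 8 11)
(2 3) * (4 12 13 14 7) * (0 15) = (0 15)(2 3)(4 12 13 14 7) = [15, 1, 3, 2, 12, 5, 6, 4, 8, 9, 10, 11, 13, 14, 7, 0]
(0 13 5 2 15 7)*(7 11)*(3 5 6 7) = [13, 1, 15, 5, 4, 2, 7, 0, 8, 9, 10, 3, 12, 6, 14, 11] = (0 13 6 7)(2 15 11 3 5)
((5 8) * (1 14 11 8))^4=(1 5 8 11 14)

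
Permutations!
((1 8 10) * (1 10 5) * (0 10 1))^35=(10)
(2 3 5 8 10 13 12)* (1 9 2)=(1 9 2 3 5 8 10 13 12)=[0, 9, 3, 5, 4, 8, 6, 7, 10, 2, 13, 11, 1, 12]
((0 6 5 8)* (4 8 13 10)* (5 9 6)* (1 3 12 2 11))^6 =((0 5 13 10 4 8)(1 3 12 2 11)(6 9))^6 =(13)(1 3 12 2 11)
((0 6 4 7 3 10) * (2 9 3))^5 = (0 9 4 10 2 6 3 7)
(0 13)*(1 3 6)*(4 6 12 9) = (0 13)(1 3 12 9 4 6) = [13, 3, 2, 12, 6, 5, 1, 7, 8, 4, 10, 11, 9, 0]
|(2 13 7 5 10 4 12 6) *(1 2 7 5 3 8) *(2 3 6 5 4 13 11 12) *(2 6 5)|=6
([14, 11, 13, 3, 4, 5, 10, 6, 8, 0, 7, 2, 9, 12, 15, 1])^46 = [14, 11, 13, 3, 4, 5, 10, 6, 8, 0, 7, 2, 9, 12, 15, 1]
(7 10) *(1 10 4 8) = (1 10 7 4 8) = [0, 10, 2, 3, 8, 5, 6, 4, 1, 9, 7]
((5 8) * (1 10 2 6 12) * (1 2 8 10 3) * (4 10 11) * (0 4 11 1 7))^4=((0 4 10 8 5 1 3 7)(2 6 12))^4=(0 5)(1 4)(2 6 12)(3 10)(7 8)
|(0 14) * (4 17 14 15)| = 5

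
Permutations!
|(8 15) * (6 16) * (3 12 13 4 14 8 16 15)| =|(3 12 13 4 14 8)(6 15 16)| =6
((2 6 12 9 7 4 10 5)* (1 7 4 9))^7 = (1 6 5 4 7 12 2 10 9)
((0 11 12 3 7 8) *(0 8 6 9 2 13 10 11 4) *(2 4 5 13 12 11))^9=(0 9 7 12 10 5 4 6 3 2 13)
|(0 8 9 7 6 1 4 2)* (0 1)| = 15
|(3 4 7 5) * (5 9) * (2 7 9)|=4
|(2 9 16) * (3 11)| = 6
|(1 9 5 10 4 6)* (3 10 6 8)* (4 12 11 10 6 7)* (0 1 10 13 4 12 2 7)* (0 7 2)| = 13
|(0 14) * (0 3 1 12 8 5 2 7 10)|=|(0 14 3 1 12 8 5 2 7 10)|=10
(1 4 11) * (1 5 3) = (1 4 11 5 3) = [0, 4, 2, 1, 11, 3, 6, 7, 8, 9, 10, 5]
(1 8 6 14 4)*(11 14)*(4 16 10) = (1 8 6 11 14 16 10 4) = [0, 8, 2, 3, 1, 5, 11, 7, 6, 9, 4, 14, 12, 13, 16, 15, 10]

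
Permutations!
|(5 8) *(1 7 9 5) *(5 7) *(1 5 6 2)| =|(1 6 2)(5 8)(7 9)| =6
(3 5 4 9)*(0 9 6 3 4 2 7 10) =(0 9 4 6 3 5 2 7 10) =[9, 1, 7, 5, 6, 2, 3, 10, 8, 4, 0]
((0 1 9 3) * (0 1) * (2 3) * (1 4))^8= (1 3 9 4 2)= ((1 9 2 3 4))^8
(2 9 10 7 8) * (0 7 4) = [7, 1, 9, 3, 0, 5, 6, 8, 2, 10, 4] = (0 7 8 2 9 10 4)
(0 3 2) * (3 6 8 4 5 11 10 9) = [6, 1, 0, 2, 5, 11, 8, 7, 4, 3, 9, 10] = (0 6 8 4 5 11 10 9 3 2)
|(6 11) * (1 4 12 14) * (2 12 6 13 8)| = 9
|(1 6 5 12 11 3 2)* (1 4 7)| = 9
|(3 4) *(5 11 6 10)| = 4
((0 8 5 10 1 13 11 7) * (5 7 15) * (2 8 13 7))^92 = ((0 13 11 15 5 10 1 7)(2 8))^92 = (0 5)(1 11)(7 15)(10 13)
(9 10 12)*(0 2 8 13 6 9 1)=(0 2 8 13 6 9 10 12 1)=[2, 0, 8, 3, 4, 5, 9, 7, 13, 10, 12, 11, 1, 6]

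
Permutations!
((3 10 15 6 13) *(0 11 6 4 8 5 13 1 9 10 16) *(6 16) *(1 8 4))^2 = (0 16 11)(1 10)(3 8 13 6 5)(9 15)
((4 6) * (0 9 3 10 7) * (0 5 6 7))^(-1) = ((0 9 3 10)(4 7 5 6))^(-1) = (0 10 3 9)(4 6 5 7)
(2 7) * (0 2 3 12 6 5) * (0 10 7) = (0 2)(3 12 6 5 10 7) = [2, 1, 0, 12, 4, 10, 5, 3, 8, 9, 7, 11, 6]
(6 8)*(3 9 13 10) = (3 9 13 10)(6 8) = [0, 1, 2, 9, 4, 5, 8, 7, 6, 13, 3, 11, 12, 10]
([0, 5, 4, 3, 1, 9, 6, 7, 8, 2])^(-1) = (1 4 2 9 5)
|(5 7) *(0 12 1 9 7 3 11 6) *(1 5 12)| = 9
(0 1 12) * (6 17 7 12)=(0 1 6 17 7 12)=[1, 6, 2, 3, 4, 5, 17, 12, 8, 9, 10, 11, 0, 13, 14, 15, 16, 7]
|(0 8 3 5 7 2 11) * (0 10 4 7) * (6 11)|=|(0 8 3 5)(2 6 11 10 4 7)|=12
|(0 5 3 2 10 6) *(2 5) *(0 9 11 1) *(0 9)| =12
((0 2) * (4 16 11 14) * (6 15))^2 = ((0 2)(4 16 11 14)(6 15))^2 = (4 11)(14 16)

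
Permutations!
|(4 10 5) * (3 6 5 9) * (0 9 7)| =|(0 9 3 6 5 4 10 7)| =8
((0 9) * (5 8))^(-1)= (0 9)(5 8)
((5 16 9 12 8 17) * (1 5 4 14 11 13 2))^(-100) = ((1 5 16 9 12 8 17 4 14 11 13 2))^(-100) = (1 14 12)(2 4 9)(5 11 8)(13 17 16)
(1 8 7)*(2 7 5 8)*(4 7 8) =[0, 2, 8, 3, 7, 4, 6, 1, 5] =(1 2 8 5 4 7)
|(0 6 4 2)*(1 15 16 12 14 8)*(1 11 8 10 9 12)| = 12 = |(0 6 4 2)(1 15 16)(8 11)(9 12 14 10)|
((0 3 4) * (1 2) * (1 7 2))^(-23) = ((0 3 4)(2 7))^(-23) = (0 3 4)(2 7)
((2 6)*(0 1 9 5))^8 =(9)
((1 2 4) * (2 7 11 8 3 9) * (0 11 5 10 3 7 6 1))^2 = ((0 11 8 7 5 10 3 9 2 4)(1 6))^2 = (0 8 5 3 2)(4 11 7 10 9)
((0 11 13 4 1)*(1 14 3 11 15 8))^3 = ((0 15 8 1)(3 11 13 4 14))^3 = (0 1 8 15)(3 4 11 14 13)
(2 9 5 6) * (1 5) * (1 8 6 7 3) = (1 5 7 3)(2 9 8 6) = [0, 5, 9, 1, 4, 7, 2, 3, 6, 8]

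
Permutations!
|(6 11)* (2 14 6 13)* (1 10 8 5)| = |(1 10 8 5)(2 14 6 11 13)| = 20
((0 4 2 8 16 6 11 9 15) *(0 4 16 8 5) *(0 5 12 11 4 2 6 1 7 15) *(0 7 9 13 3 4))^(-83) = ((0 16 1 9 7 15 2 12 11 13 3 4 6))^(-83) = (0 11 9 4 2 16 13 7 6 12 1 3 15)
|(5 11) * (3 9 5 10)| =|(3 9 5 11 10)| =5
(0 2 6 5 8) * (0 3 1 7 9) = [2, 7, 6, 1, 4, 8, 5, 9, 3, 0] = (0 2 6 5 8 3 1 7 9)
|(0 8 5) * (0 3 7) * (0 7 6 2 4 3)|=12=|(0 8 5)(2 4 3 6)|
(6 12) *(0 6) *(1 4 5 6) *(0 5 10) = [1, 4, 2, 3, 10, 6, 12, 7, 8, 9, 0, 11, 5] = (0 1 4 10)(5 6 12)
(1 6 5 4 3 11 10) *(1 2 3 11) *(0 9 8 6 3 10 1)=(0 9 8 6 5 4 11 1 3)(2 10)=[9, 3, 10, 0, 11, 4, 5, 7, 6, 8, 2, 1]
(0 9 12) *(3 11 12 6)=[9, 1, 2, 11, 4, 5, 3, 7, 8, 6, 10, 12, 0]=(0 9 6 3 11 12)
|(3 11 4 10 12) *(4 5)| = 6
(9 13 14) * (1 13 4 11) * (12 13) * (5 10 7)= (1 12 13 14 9 4 11)(5 10 7)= [0, 12, 2, 3, 11, 10, 6, 5, 8, 4, 7, 1, 13, 14, 9]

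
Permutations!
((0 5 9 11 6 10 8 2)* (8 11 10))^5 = (0 6 9 2 11 5 8 10)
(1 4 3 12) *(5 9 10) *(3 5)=[0, 4, 2, 12, 5, 9, 6, 7, 8, 10, 3, 11, 1]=(1 4 5 9 10 3 12)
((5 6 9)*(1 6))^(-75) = (1 6 9 5)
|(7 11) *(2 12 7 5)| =5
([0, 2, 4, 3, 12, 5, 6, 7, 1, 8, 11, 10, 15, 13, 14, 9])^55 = (1 8 9 15 12 4 2)(10 11)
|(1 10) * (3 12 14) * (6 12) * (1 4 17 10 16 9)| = |(1 16 9)(3 6 12 14)(4 17 10)| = 12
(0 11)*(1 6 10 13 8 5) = (0 11)(1 6 10 13 8 5) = [11, 6, 2, 3, 4, 1, 10, 7, 5, 9, 13, 0, 12, 8]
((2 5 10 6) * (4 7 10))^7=((2 5 4 7 10 6))^7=(2 5 4 7 10 6)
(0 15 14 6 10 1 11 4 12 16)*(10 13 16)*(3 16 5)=[15, 11, 2, 16, 12, 3, 13, 7, 8, 9, 1, 4, 10, 5, 6, 14, 0]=(0 15 14 6 13 5 3 16)(1 11 4 12 10)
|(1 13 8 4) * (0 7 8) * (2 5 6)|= 6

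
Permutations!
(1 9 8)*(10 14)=(1 9 8)(10 14)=[0, 9, 2, 3, 4, 5, 6, 7, 1, 8, 14, 11, 12, 13, 10]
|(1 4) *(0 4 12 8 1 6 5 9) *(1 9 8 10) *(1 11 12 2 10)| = 30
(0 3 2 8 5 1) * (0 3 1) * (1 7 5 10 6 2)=[7, 3, 8, 1, 4, 0, 2, 5, 10, 9, 6]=(0 7 5)(1 3)(2 8 10 6)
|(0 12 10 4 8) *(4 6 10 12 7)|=|(12)(0 7 4 8)(6 10)|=4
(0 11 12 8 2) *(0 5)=[11, 1, 5, 3, 4, 0, 6, 7, 2, 9, 10, 12, 8]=(0 11 12 8 2 5)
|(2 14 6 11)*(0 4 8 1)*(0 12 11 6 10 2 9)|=21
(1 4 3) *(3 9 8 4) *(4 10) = (1 3)(4 9 8 10) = [0, 3, 2, 1, 9, 5, 6, 7, 10, 8, 4]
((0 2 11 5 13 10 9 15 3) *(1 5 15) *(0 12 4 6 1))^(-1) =(0 9 10 13 5 1 6 4 12 3 15 11 2)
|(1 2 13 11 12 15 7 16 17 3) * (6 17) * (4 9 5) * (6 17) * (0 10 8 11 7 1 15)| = 120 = |(0 10 8 11 12)(1 2 13 7 16 17 3 15)(4 9 5)|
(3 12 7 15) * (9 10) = (3 12 7 15)(9 10) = [0, 1, 2, 12, 4, 5, 6, 15, 8, 10, 9, 11, 7, 13, 14, 3]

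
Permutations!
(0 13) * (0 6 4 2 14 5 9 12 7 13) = (2 14 5 9 12 7 13 6 4) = [0, 1, 14, 3, 2, 9, 4, 13, 8, 12, 10, 11, 7, 6, 5]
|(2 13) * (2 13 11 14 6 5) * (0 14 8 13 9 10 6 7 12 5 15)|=13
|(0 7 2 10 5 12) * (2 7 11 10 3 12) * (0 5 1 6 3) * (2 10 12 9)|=|(0 11 12 5 10 1 6 3 9 2)|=10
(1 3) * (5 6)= (1 3)(5 6)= [0, 3, 2, 1, 4, 6, 5]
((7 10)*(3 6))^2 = (10)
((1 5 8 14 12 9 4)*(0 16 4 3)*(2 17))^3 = ((0 16 4 1 5 8 14 12 9 3)(2 17))^3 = (0 1 14 3 4 8 9 16 5 12)(2 17)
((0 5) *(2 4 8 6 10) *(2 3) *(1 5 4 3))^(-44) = (0 1 6 4 5 10 8)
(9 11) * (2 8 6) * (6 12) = (2 8 12 6)(9 11) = [0, 1, 8, 3, 4, 5, 2, 7, 12, 11, 10, 9, 6]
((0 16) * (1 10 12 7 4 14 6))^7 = (0 16)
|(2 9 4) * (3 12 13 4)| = 6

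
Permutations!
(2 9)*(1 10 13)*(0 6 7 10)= (0 6 7 10 13 1)(2 9)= [6, 0, 9, 3, 4, 5, 7, 10, 8, 2, 13, 11, 12, 1]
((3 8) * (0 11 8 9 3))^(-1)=((0 11 8)(3 9))^(-1)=(0 8 11)(3 9)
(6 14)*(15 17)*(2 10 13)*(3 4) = (2 10 13)(3 4)(6 14)(15 17) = [0, 1, 10, 4, 3, 5, 14, 7, 8, 9, 13, 11, 12, 2, 6, 17, 16, 15]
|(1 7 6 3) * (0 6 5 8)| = |(0 6 3 1 7 5 8)| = 7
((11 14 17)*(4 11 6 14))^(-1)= ((4 11)(6 14 17))^(-1)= (4 11)(6 17 14)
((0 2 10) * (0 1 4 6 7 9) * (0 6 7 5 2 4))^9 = ((0 4 7 9 6 5 2 10 1))^9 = (10)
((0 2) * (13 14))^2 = ((0 2)(13 14))^2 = (14)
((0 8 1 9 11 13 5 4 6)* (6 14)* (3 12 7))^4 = ((0 8 1 9 11 13 5 4 14 6)(3 12 7))^4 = (0 11 14 1 5)(3 12 7)(4 8 13 6 9)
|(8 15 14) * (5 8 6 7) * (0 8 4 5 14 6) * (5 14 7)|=7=|(0 8 15 6 5 4 14)|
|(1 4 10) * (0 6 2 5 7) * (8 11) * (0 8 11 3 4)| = |(11)(0 6 2 5 7 8 3 4 10 1)| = 10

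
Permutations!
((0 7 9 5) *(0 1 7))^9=(1 7 9 5)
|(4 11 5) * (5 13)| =4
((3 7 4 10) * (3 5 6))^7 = (3 7 4 10 5 6)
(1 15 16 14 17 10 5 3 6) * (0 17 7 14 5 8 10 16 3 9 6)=(0 17 16 5 9 6 1 15 3)(7 14)(8 10)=[17, 15, 2, 0, 4, 9, 1, 14, 10, 6, 8, 11, 12, 13, 7, 3, 5, 16]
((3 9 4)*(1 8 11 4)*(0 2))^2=(1 11 3)(4 9 8)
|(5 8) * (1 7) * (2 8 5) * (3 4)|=2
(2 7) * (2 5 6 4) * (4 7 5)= (2 5 6 7 4)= [0, 1, 5, 3, 2, 6, 7, 4]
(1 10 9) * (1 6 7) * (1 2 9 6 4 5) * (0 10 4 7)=(0 10 6)(1 4 5)(2 9 7)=[10, 4, 9, 3, 5, 1, 0, 2, 8, 7, 6]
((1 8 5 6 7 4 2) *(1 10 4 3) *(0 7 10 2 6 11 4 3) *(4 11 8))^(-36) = ((11)(0 7)(1 4 6 10 3)(5 8))^(-36) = (11)(1 3 10 6 4)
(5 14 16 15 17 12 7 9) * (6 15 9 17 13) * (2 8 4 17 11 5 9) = [0, 1, 8, 3, 17, 14, 15, 11, 4, 9, 10, 5, 7, 6, 16, 13, 2, 12] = (2 8 4 17 12 7 11 5 14 16)(6 15 13)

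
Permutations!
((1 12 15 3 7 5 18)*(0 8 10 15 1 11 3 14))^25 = (18)(1 12)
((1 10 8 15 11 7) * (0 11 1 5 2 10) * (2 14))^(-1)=(0 1 15 8 10 2 14 5 7 11)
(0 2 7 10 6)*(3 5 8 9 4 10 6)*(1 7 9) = (0 2 9 4 10 3 5 8 1 7 6) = [2, 7, 9, 5, 10, 8, 0, 6, 1, 4, 3]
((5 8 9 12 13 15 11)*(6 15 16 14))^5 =(5 16)(6 9)(8 14)(11 13)(12 15)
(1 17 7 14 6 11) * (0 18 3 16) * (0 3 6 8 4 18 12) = (0 12)(1 17 7 14 8 4 18 6 11)(3 16) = [12, 17, 2, 16, 18, 5, 11, 14, 4, 9, 10, 1, 0, 13, 8, 15, 3, 7, 6]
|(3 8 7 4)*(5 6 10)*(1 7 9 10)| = 9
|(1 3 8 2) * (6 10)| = 4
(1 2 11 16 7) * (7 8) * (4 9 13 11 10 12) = (1 2 10 12 4 9 13 11 16 8 7) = [0, 2, 10, 3, 9, 5, 6, 1, 7, 13, 12, 16, 4, 11, 14, 15, 8]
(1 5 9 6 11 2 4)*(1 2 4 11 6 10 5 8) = (1 8)(2 11 4)(5 9 10) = [0, 8, 11, 3, 2, 9, 6, 7, 1, 10, 5, 4]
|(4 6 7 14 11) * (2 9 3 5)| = 20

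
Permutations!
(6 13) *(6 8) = (6 13 8) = [0, 1, 2, 3, 4, 5, 13, 7, 6, 9, 10, 11, 12, 8]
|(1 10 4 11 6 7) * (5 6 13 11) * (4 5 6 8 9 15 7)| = 14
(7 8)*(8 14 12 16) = [0, 1, 2, 3, 4, 5, 6, 14, 7, 9, 10, 11, 16, 13, 12, 15, 8] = (7 14 12 16 8)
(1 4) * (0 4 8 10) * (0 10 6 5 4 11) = (0 11)(1 8 6 5 4) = [11, 8, 2, 3, 1, 4, 5, 7, 6, 9, 10, 0]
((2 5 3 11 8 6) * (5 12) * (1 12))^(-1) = (1 2 6 8 11 3 5 12)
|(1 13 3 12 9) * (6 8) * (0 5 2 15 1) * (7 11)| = |(0 5 2 15 1 13 3 12 9)(6 8)(7 11)| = 18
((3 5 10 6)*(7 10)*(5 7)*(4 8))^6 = (3 10)(6 7)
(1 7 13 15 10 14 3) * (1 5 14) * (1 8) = [0, 7, 2, 5, 4, 14, 6, 13, 1, 9, 8, 11, 12, 15, 3, 10] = (1 7 13 15 10 8)(3 5 14)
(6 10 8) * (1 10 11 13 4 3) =(1 10 8 6 11 13 4 3) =[0, 10, 2, 1, 3, 5, 11, 7, 6, 9, 8, 13, 12, 4]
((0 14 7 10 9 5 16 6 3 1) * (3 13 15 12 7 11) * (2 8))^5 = (2 8)(5 12 16 7 6 10 13 9 15)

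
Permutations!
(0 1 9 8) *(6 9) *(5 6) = (0 1 5 6 9 8) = [1, 5, 2, 3, 4, 6, 9, 7, 0, 8]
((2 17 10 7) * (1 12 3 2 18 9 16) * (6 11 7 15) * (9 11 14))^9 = ((1 12 3 2 17 10 15 6 14 9 16)(7 18 11))^9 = (18)(1 9 6 10 2 12 16 14 15 17 3)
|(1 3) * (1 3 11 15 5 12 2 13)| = |(1 11 15 5 12 2 13)| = 7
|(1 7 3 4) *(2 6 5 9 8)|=|(1 7 3 4)(2 6 5 9 8)|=20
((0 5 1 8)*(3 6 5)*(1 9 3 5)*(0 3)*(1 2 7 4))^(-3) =((0 5 9)(1 8 3 6 2 7 4))^(-3) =(9)(1 2 8 7 3 4 6)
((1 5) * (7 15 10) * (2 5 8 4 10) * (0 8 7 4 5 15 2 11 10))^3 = (0 1 15 4 5 2 10 8 7 11)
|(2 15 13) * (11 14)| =|(2 15 13)(11 14)| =6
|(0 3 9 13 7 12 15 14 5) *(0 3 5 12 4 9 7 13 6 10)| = 24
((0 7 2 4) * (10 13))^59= (0 4 2 7)(10 13)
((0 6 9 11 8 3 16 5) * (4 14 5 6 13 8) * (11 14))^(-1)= (0 5 14 9 6 16 3 8 13)(4 11)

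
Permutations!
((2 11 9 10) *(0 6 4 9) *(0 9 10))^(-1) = (0 9 11 2 10 4 6) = ((0 6 4 10 2 11 9))^(-1)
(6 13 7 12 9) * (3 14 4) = (3 14 4)(6 13 7 12 9) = [0, 1, 2, 14, 3, 5, 13, 12, 8, 6, 10, 11, 9, 7, 4]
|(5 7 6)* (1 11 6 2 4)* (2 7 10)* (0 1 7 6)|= |(0 1 11)(2 4 7 6 5 10)|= 6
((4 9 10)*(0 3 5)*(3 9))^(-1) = ((0 9 10 4 3 5))^(-1) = (0 5 3 4 10 9)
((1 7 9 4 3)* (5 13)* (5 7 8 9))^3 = (13)(1 4 8 3 9)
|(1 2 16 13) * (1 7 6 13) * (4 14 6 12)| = 6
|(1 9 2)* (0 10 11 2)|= |(0 10 11 2 1 9)|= 6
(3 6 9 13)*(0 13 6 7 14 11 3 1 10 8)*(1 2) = (0 13 2 1 10 8)(3 7 14 11)(6 9) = [13, 10, 1, 7, 4, 5, 9, 14, 0, 6, 8, 3, 12, 2, 11]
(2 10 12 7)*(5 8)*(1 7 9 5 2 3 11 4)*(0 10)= (0 10 12 9 5 8 2)(1 7 3 11 4)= [10, 7, 0, 11, 1, 8, 6, 3, 2, 5, 12, 4, 9]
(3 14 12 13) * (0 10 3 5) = [10, 1, 2, 14, 4, 0, 6, 7, 8, 9, 3, 11, 13, 5, 12] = (0 10 3 14 12 13 5)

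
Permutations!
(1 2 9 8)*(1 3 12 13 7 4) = (1 2 9 8 3 12 13 7 4) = [0, 2, 9, 12, 1, 5, 6, 4, 3, 8, 10, 11, 13, 7]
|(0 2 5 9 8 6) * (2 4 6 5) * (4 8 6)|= |(0 8 5 9 6)|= 5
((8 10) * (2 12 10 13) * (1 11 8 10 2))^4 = ((1 11 8 13)(2 12))^4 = (13)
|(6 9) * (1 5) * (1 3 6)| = 5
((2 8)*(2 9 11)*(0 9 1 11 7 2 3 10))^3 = (0 2 11)(1 10 7)(3 9 8)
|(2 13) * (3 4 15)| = 6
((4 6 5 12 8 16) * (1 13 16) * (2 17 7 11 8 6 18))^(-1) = (1 8 11 7 17 2 18 4 16 13)(5 6 12)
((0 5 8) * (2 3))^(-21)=(8)(2 3)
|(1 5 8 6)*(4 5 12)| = 6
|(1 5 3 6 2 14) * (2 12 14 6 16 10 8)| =10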